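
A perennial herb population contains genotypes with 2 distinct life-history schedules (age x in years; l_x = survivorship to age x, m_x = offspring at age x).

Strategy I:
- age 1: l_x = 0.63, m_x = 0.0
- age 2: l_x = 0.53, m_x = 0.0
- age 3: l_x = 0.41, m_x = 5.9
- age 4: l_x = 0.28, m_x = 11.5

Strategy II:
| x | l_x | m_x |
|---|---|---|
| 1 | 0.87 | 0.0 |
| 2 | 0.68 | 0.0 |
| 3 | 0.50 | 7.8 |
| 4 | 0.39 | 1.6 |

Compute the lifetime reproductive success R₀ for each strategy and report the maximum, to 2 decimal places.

Strategy I: R₀ = 0.63×0.0 + 0.53×0.0 + 0.41×5.9 + 0.28×11.5 = 5.6390
Strategy II: R₀ = 0.87×0.0 + 0.68×0.0 + 0.50×7.8 + 0.39×1.6 = 4.5240
Highest R₀: strategy I with 5.6390.

5.64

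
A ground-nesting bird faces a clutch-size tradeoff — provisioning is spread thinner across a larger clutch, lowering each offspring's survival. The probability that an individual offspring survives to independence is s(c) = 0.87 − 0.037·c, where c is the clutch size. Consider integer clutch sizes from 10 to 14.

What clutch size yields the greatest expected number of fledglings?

12

Expected fledglings = c × s(c):
  c=10: 10 × 0.500 = 5.000
  c=11: 11 × 0.463 = 5.093
  c=12: 12 × 0.426 = 5.112
  c=13: 13 × 0.389 = 5.057
  c=14: 14 × 0.352 = 4.928
Maximum at c = 12 (5.112 fledglings).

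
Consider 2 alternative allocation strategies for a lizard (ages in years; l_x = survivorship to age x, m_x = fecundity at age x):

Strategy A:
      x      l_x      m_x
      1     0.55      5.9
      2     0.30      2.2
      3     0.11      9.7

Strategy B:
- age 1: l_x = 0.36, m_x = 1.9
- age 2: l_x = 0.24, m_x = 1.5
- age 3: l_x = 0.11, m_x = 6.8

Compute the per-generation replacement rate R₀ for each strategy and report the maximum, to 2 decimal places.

Strategy A: R₀ = 0.55×5.9 + 0.30×2.2 + 0.11×9.7 = 4.9720
Strategy B: R₀ = 0.36×1.9 + 0.24×1.5 + 0.11×6.8 = 1.7920
Highest R₀: strategy A with 4.9720.

4.97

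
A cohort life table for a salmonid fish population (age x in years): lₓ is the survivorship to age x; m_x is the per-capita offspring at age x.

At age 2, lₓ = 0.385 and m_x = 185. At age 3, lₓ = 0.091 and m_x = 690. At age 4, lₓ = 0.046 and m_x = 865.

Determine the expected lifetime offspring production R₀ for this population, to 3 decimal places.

R₀ = Σ lₓ m_x:
  age 2: 0.385 × 185 = 71.2250
  age 3: 0.091 × 690 = 62.7900
  age 4: 0.046 × 865 = 39.7900
R₀ = 71.2250 + 62.7900 + 39.7900 = 173.8050

173.805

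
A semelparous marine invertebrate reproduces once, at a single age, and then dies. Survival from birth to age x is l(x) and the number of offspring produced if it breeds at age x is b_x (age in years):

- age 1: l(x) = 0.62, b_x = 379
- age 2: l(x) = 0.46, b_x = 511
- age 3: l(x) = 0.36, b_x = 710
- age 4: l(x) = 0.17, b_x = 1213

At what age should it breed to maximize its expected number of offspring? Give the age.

Expected offspring if breeding at age x = l(x) × b_x:
  age 1: 0.62 × 379 = 234.980
  age 2: 0.46 × 511 = 235.060
  age 3: 0.36 × 710 = 255.600
  age 4: 0.17 × 1213 = 206.210
Maximum at age 3 (255.600).

3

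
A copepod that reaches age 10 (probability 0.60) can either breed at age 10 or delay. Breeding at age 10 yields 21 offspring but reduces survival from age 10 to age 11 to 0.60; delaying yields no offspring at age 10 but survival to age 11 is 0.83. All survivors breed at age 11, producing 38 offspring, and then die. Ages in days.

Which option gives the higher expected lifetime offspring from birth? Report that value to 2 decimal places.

breed at age 10: R₀ = 0.60 × (21 + 0.60 × 38) = 0.60 × 43.8000 = 26.2800
delay to age 11: R₀ = 0.60 × (0.83 × 38) = 0.60 × 31.5400 = 18.9240
Higher: breed at age 10 (26.2800).

26.28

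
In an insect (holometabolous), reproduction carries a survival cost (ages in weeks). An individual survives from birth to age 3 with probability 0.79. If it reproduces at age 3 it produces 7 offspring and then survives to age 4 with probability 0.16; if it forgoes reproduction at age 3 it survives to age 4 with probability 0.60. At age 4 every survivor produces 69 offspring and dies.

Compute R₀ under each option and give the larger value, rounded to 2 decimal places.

32.71

breed at age 3: R₀ = 0.79 × (7 + 0.16 × 69) = 0.79 × 18.0400 = 14.2516
delay to age 4: R₀ = 0.79 × (0.60 × 69) = 0.79 × 41.4000 = 32.7060
Higher: delay to age 4 (32.7060).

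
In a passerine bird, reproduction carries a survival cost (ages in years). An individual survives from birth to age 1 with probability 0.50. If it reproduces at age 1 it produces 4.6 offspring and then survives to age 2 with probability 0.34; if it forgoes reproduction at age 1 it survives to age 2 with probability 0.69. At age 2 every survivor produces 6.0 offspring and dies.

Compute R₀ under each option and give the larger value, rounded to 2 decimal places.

breed at age 1: R₀ = 0.50 × (4.6 + 0.34 × 6.0) = 0.50 × 6.6400 = 3.3200
delay to age 2: R₀ = 0.50 × (0.69 × 6.0) = 0.50 × 4.1400 = 2.0700
Higher: breed at age 1 (3.3200).

3.32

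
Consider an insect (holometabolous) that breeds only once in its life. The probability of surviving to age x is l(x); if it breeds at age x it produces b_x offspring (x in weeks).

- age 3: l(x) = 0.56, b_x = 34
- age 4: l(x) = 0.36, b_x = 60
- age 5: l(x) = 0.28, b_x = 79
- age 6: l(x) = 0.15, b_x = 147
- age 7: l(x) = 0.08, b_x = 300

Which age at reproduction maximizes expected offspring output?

Expected offspring if breeding at age x = l(x) × b_x:
  age 3: 0.56 × 34 = 19.040
  age 4: 0.36 × 60 = 21.600
  age 5: 0.28 × 79 = 22.120
  age 6: 0.15 × 147 = 22.050
  age 7: 0.08 × 300 = 24.000
Maximum at age 7 (24.000).

7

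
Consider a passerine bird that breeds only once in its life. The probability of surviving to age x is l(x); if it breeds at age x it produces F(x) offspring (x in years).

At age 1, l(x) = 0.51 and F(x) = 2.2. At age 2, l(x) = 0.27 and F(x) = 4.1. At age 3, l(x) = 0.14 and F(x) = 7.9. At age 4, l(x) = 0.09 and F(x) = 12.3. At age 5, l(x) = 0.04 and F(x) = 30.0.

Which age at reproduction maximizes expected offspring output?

5

Expected offspring if breeding at age x = l(x) × F(x):
  age 1: 0.51 × 2.2 = 1.122
  age 2: 0.27 × 4.1 = 1.107
  age 3: 0.14 × 7.9 = 1.106
  age 4: 0.09 × 12.3 = 1.107
  age 5: 0.04 × 30.0 = 1.200
Maximum at age 5 (1.200).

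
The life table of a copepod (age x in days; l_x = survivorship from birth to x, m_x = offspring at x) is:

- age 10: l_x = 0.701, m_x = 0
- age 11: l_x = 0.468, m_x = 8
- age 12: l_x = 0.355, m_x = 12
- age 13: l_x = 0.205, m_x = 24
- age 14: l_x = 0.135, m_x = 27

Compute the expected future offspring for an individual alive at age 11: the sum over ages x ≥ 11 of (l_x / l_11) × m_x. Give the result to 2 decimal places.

l_11 = 0.468. Conditional survival from age 11 to x is l_x / l_11.
  x=11: (0.468/0.468) × 8 = 8.0000
  x=12: (0.355/0.468) × 12 = 9.1026
  x=13: (0.205/0.468) × 24 = 10.5128
  x=14: (0.135/0.468) × 27 = 7.7885
Sum = 8.0000 + 9.1026 + 10.5128 + 7.7885 = 35.4038

35.40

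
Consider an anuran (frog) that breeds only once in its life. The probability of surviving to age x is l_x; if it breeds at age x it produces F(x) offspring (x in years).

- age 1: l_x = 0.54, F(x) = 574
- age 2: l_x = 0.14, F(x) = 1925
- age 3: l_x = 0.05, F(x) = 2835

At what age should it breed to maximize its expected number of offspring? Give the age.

1

Expected offspring if breeding at age x = l_x × F(x):
  age 1: 0.54 × 574 = 309.960
  age 2: 0.14 × 1925 = 269.500
  age 3: 0.05 × 2835 = 141.750
Maximum at age 1 (309.960).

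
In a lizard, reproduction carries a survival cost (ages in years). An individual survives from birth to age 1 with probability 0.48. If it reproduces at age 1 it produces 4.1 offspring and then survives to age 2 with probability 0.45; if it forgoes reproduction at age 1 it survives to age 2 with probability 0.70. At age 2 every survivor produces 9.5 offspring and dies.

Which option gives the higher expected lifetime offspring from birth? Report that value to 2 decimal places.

4.02

breed at age 1: R₀ = 0.48 × (4.1 + 0.45 × 9.5) = 0.48 × 8.3750 = 4.0200
delay to age 2: R₀ = 0.48 × (0.70 × 9.5) = 0.48 × 6.6500 = 3.1920
Higher: breed at age 1 (4.0200).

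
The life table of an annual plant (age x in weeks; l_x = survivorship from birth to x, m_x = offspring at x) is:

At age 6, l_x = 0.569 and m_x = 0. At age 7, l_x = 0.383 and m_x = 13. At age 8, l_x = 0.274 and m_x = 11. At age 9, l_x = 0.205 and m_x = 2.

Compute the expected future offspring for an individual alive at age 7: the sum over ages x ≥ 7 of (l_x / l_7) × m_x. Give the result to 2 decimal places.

21.94

l_7 = 0.383. Conditional survival from age 7 to x is l_x / l_7.
  x=7: (0.383/0.383) × 13 = 13.0000
  x=8: (0.274/0.383) × 11 = 7.8695
  x=9: (0.205/0.383) × 2 = 1.0705
Sum = 13.0000 + 7.8695 + 1.0705 = 21.9399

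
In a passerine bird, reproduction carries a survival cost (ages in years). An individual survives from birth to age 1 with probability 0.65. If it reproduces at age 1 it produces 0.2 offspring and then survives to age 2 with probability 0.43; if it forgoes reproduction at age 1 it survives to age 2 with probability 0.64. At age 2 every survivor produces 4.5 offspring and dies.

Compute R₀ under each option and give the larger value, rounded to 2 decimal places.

breed at age 1: R₀ = 0.65 × (0.2 + 0.43 × 4.5) = 0.65 × 2.1350 = 1.3878
delay to age 2: R₀ = 0.65 × (0.64 × 4.5) = 0.65 × 2.8800 = 1.8720
Higher: delay to age 2 (1.8720).

1.87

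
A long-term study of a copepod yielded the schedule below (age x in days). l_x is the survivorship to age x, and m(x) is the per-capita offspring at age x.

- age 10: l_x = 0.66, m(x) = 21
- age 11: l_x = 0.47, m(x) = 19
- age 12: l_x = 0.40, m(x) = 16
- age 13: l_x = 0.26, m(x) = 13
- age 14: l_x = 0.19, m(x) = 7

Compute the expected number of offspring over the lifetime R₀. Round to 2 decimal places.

33.90

R₀ = Σ l_x m(x):
  age 10: 0.66 × 21 = 13.8600
  age 11: 0.47 × 19 = 8.9300
  age 12: 0.40 × 16 = 6.4000
  age 13: 0.26 × 13 = 3.3800
  age 14: 0.19 × 7 = 1.3300
R₀ = 13.8600 + 8.9300 + 6.4000 + 3.3800 + 1.3300 = 33.9000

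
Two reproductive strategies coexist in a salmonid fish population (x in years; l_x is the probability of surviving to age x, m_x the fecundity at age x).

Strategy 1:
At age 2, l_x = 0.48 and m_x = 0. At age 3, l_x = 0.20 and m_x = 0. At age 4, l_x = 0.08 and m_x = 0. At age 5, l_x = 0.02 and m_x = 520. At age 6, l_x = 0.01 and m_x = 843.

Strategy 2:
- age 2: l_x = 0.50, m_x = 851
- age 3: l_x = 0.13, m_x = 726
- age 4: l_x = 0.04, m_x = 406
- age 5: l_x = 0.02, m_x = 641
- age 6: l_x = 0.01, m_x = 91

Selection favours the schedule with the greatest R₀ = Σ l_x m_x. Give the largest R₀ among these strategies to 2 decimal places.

549.85

Strategy 1: R₀ = 0.48×0 + 0.20×0 + 0.08×0 + 0.02×520 + 0.01×843 = 18.8300
Strategy 2: R₀ = 0.50×851 + 0.13×726 + 0.04×406 + 0.02×641 + 0.01×91 = 549.8500
Highest R₀: strategy 2 with 549.8500.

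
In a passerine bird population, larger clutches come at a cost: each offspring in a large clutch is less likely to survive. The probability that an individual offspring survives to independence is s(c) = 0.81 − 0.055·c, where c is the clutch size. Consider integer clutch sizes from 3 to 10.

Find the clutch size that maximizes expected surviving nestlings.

7

Expected surviving nestlings = c × s(c):
  c=3: 3 × 0.645 = 1.935
  c=4: 4 × 0.590 = 2.360
  c=5: 5 × 0.535 = 2.675
  c=6: 6 × 0.480 = 2.880
  c=7: 7 × 0.425 = 2.975
  c=8: 8 × 0.370 = 2.960
  c=9: 9 × 0.315 = 2.835
  c=10: 10 × 0.260 = 2.600
Maximum at c = 7 (2.975 surviving nestlings).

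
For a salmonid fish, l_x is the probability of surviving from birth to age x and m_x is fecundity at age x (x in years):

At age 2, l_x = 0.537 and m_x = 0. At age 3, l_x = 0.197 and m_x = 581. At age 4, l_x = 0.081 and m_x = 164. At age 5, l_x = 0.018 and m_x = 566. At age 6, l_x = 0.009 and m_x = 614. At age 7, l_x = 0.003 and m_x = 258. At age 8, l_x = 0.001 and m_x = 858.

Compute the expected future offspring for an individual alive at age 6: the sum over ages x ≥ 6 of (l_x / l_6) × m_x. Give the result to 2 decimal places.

l_6 = 0.009. Conditional survival from age 6 to x is l_x / l_6.
  x=6: (0.009/0.009) × 614 = 614.0000
  x=7: (0.003/0.009) × 258 = 86.0000
  x=8: (0.001/0.009) × 858 = 95.3333
Sum = 614.0000 + 86.0000 + 95.3333 = 795.3333

795.33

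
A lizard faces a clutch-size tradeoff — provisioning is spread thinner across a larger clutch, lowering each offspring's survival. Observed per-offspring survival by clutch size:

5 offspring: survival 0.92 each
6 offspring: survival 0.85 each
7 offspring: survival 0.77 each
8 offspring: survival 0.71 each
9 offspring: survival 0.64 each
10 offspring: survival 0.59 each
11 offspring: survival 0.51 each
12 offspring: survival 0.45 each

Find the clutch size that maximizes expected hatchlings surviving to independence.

10

Expected hatchlings surviving to independence = c × s(c):
  c=5: 5 × 0.92 = 4.600
  c=6: 6 × 0.85 = 5.100
  c=7: 7 × 0.77 = 5.390
  c=8: 8 × 0.71 = 5.680
  c=9: 9 × 0.64 = 5.760
  c=10: 10 × 0.59 = 5.900
  c=11: 11 × 0.51 = 5.610
  c=12: 12 × 0.45 = 5.400
Maximum at c = 10 (5.900 hatchlings surviving to independence).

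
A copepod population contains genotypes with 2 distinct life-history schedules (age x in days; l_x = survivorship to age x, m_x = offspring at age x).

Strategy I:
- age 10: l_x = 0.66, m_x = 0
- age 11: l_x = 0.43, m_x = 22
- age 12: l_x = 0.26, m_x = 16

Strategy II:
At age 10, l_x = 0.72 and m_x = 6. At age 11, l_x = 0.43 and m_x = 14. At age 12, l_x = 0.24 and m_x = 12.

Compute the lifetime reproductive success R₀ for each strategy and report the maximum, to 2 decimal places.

Strategy I: R₀ = 0.66×0 + 0.43×22 + 0.26×16 = 13.6200
Strategy II: R₀ = 0.72×6 + 0.43×14 + 0.24×12 = 13.2200
Highest R₀: strategy I with 13.6200.

13.62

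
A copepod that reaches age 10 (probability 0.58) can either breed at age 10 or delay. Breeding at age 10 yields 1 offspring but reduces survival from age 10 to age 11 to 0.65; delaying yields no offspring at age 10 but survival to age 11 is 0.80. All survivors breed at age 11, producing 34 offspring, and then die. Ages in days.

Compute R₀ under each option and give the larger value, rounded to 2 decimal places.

15.78

breed at age 10: R₀ = 0.58 × (1 + 0.65 × 34) = 0.58 × 23.1000 = 13.3980
delay to age 11: R₀ = 0.58 × (0.80 × 34) = 0.58 × 27.2000 = 15.7760
Higher: delay to age 11 (15.7760).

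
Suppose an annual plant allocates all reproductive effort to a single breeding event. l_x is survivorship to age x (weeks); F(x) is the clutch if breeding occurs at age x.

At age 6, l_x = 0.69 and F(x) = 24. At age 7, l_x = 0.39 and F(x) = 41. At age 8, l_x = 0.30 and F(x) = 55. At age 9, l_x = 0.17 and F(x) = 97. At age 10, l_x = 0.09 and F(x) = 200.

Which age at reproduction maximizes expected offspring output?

10

Expected offspring if breeding at age x = l_x × F(x):
  age 6: 0.69 × 24 = 16.560
  age 7: 0.39 × 41 = 15.990
  age 8: 0.30 × 55 = 16.500
  age 9: 0.17 × 97 = 16.490
  age 10: 0.09 × 200 = 18.000
Maximum at age 10 (18.000).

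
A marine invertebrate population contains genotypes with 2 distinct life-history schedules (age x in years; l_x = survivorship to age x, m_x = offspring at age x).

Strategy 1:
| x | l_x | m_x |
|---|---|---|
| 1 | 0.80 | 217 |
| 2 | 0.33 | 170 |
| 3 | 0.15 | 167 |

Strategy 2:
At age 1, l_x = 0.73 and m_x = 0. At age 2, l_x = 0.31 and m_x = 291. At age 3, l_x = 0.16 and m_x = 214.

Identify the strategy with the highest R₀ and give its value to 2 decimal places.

Strategy 1: R₀ = 0.80×217 + 0.33×170 + 0.15×167 = 254.7500
Strategy 2: R₀ = 0.73×0 + 0.31×291 + 0.16×214 = 124.4500
Highest R₀: strategy 1 with 254.7500.

254.75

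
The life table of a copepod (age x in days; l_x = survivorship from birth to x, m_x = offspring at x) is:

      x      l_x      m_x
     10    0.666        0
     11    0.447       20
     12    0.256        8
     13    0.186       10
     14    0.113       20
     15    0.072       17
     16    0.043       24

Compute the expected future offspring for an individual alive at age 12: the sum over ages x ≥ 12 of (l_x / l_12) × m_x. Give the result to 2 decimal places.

32.91

l_12 = 0.256. Conditional survival from age 12 to x is l_x / l_12.
  x=12: (0.256/0.256) × 8 = 8.0000
  x=13: (0.186/0.256) × 10 = 7.2656
  x=14: (0.113/0.256) × 20 = 8.8281
  x=15: (0.072/0.256) × 17 = 4.7812
  x=16: (0.043/0.256) × 24 = 4.0312
Sum = 8.0000 + 7.2656 + 8.8281 + 4.7812 + 4.0312 = 32.9062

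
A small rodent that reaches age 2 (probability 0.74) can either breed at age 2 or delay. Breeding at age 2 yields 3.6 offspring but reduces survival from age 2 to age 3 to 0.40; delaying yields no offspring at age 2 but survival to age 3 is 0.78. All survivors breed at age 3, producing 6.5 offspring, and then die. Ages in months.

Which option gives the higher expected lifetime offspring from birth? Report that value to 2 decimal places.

breed at age 2: R₀ = 0.74 × (3.6 + 0.40 × 6.5) = 0.74 × 6.2000 = 4.5880
delay to age 3: R₀ = 0.74 × (0.78 × 6.5) = 0.74 × 5.0700 = 3.7518
Higher: breed at age 2 (4.5880).

4.59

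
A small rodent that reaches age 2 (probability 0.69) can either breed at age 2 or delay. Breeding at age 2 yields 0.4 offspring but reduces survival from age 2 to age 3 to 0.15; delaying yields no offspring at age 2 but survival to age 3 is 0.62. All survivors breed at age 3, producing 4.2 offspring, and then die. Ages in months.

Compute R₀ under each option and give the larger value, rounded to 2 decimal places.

1.80

breed at age 2: R₀ = 0.69 × (0.4 + 0.15 × 4.2) = 0.69 × 1.0300 = 0.7107
delay to age 3: R₀ = 0.69 × (0.62 × 4.2) = 0.69 × 2.6040 = 1.7968
Higher: delay to age 3 (1.7968).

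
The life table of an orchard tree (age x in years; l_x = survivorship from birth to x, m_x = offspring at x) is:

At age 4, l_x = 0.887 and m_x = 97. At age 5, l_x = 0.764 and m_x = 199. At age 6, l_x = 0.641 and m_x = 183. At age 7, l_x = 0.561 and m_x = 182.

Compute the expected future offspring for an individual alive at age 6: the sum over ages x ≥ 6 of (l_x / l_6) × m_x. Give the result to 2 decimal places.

342.29

l_6 = 0.641. Conditional survival from age 6 to x is l_x / l_6.
  x=6: (0.641/0.641) × 183 = 183.0000
  x=7: (0.561/0.641) × 182 = 159.2855
Sum = 183.0000 + 159.2855 = 342.2855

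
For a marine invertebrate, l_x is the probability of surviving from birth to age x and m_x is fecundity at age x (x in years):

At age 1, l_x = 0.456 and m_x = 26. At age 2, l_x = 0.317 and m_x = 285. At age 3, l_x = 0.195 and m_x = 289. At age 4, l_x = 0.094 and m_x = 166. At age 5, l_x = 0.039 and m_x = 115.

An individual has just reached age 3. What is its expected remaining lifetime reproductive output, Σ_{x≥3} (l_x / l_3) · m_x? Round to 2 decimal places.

392.02

l_3 = 0.195. Conditional survival from age 3 to x is l_x / l_3.
  x=3: (0.195/0.195) × 289 = 289.0000
  x=4: (0.094/0.195) × 166 = 80.0205
  x=5: (0.039/0.195) × 115 = 23.0000
Sum = 289.0000 + 80.0205 + 23.0000 = 392.0205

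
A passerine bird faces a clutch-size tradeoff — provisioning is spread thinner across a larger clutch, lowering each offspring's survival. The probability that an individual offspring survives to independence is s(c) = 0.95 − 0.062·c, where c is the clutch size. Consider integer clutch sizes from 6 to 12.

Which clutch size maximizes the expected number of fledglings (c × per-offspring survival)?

8

Expected fledglings = c × s(c):
  c=6: 6 × 0.578 = 3.468
  c=7: 7 × 0.516 = 3.612
  c=8: 8 × 0.454 = 3.632
  c=9: 9 × 0.392 = 3.528
  c=10: 10 × 0.330 = 3.300
  c=11: 11 × 0.268 = 2.948
  c=12: 12 × 0.206 = 2.472
Maximum at c = 8 (3.632 fledglings).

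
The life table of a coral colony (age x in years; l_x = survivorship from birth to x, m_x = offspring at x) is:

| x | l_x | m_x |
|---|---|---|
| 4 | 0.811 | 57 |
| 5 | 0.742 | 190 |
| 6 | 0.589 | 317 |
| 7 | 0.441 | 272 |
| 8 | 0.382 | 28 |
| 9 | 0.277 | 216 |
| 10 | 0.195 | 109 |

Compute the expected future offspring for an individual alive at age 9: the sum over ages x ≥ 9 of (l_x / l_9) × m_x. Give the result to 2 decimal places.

l_9 = 0.277. Conditional survival from age 9 to x is l_x / l_9.
  x=9: (0.277/0.277) × 216 = 216.0000
  x=10: (0.195/0.277) × 109 = 76.7329
Sum = 216.0000 + 76.7329 = 292.7329

292.73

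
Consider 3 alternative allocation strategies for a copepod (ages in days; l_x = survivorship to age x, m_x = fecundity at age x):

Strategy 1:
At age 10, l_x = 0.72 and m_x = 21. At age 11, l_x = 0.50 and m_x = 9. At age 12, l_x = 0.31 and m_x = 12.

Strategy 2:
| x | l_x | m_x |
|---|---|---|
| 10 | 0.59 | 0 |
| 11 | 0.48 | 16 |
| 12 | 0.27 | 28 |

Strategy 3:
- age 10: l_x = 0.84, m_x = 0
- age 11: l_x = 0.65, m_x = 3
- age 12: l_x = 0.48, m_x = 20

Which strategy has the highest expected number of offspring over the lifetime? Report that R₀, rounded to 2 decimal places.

23.34

Strategy 1: R₀ = 0.72×21 + 0.50×9 + 0.31×12 = 23.3400
Strategy 2: R₀ = 0.59×0 + 0.48×16 + 0.27×28 = 15.2400
Strategy 3: R₀ = 0.84×0 + 0.65×3 + 0.48×20 = 11.5500
Highest R₀: strategy 1 with 23.3400.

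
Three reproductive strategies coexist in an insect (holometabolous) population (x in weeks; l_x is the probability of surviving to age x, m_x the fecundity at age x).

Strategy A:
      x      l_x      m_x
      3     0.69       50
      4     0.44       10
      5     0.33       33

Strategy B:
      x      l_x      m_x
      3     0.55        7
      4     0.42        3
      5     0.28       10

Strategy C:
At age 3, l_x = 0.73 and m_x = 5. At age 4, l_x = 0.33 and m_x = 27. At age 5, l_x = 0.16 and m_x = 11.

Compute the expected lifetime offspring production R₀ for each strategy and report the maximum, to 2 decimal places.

49.79

Strategy A: R₀ = 0.69×50 + 0.44×10 + 0.33×33 = 49.7900
Strategy B: R₀ = 0.55×7 + 0.42×3 + 0.28×10 = 7.9100
Strategy C: R₀ = 0.73×5 + 0.33×27 + 0.16×11 = 14.3200
Highest R₀: strategy A with 49.7900.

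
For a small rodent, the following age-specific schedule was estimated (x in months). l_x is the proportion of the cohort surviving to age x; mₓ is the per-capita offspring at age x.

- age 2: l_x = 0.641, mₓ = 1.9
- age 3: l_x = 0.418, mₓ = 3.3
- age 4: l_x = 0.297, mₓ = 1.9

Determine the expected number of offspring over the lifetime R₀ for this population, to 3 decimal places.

R₀ = Σ l_x mₓ:
  age 2: 0.641 × 1.9 = 1.2179
  age 3: 0.418 × 3.3 = 1.3794
  age 4: 0.297 × 1.9 = 0.5643
R₀ = 1.2179 + 1.3794 + 0.5643 = 3.1616

3.162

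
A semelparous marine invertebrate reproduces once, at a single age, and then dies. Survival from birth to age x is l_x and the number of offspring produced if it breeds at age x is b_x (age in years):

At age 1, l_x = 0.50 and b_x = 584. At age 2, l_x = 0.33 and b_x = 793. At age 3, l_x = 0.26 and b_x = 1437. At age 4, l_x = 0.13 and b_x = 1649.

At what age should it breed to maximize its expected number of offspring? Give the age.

3

Expected offspring if breeding at age x = l_x × b_x:
  age 1: 0.50 × 584 = 292.000
  age 2: 0.33 × 793 = 261.690
  age 3: 0.26 × 1437 = 373.620
  age 4: 0.13 × 1649 = 214.370
Maximum at age 3 (373.620).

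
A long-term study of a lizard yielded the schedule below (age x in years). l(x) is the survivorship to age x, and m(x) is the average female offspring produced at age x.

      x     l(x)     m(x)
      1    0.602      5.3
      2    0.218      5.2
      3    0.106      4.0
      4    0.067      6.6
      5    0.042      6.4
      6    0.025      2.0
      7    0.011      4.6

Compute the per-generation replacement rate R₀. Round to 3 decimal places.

R₀ = Σ l(x) m(x):
  age 1: 0.602 × 5.3 = 3.1906
  age 2: 0.218 × 5.2 = 1.1336
  age 3: 0.106 × 4.0 = 0.4240
  age 4: 0.067 × 6.6 = 0.4422
  age 5: 0.042 × 6.4 = 0.2688
  age 6: 0.025 × 2.0 = 0.0500
  age 7: 0.011 × 4.6 = 0.0506
R₀ = 3.1906 + 1.1336 + 0.4240 + 0.4422 + 0.2688 + 0.0500 + 0.0506 = 5.5598

5.560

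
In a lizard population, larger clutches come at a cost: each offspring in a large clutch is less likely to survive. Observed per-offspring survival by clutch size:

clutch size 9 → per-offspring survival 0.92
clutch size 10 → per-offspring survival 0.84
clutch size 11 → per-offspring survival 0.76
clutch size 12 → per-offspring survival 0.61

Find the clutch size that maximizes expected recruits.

Expected recruits = c × s(c):
  c=9: 9 × 0.92 = 8.280
  c=10: 10 × 0.84 = 8.400
  c=11: 11 × 0.76 = 8.360
  c=12: 12 × 0.61 = 7.320
Maximum at c = 10 (8.400 recruits).

10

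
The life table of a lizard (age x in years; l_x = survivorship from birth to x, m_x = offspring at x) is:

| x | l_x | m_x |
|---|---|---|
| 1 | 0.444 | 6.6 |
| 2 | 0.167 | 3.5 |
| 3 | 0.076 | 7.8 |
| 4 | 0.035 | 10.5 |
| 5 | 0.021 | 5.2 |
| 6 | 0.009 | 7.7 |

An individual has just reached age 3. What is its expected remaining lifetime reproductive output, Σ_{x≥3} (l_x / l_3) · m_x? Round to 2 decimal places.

l_3 = 0.076. Conditional survival from age 3 to x is l_x / l_3.
  x=3: (0.076/0.076) × 7.8 = 7.8000
  x=4: (0.035/0.076) × 10.5 = 4.8355
  x=5: (0.021/0.076) × 5.2 = 1.4368
  x=6: (0.009/0.076) × 7.7 = 0.9118
Sum = 7.8000 + 4.8355 + 1.4368 + 0.9118 = 14.9842

14.98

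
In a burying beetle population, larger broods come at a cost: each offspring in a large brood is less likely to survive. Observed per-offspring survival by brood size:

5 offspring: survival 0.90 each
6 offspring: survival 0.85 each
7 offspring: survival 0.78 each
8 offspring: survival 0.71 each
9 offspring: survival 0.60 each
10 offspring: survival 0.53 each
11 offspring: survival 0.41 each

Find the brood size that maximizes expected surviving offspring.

Expected surviving offspring = c × s(c):
  c=5: 5 × 0.90 = 4.500
  c=6: 6 × 0.85 = 5.100
  c=7: 7 × 0.78 = 5.460
  c=8: 8 × 0.71 = 5.680
  c=9: 9 × 0.60 = 5.400
  c=10: 10 × 0.53 = 5.300
  c=11: 11 × 0.41 = 4.510
Maximum at c = 8 (5.680 surviving offspring).

8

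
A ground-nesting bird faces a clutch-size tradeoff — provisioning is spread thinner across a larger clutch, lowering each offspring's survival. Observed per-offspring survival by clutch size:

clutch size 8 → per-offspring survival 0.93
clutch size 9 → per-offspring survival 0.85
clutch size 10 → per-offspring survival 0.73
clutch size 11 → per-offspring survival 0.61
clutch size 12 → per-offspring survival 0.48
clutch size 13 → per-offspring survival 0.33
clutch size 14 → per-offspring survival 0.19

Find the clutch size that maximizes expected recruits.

Expected recruits = c × s(c):
  c=8: 8 × 0.93 = 7.440
  c=9: 9 × 0.85 = 7.650
  c=10: 10 × 0.73 = 7.300
  c=11: 11 × 0.61 = 6.710
  c=12: 12 × 0.48 = 5.760
  c=13: 13 × 0.33 = 4.290
  c=14: 14 × 0.19 = 2.660
Maximum at c = 9 (7.650 recruits).

9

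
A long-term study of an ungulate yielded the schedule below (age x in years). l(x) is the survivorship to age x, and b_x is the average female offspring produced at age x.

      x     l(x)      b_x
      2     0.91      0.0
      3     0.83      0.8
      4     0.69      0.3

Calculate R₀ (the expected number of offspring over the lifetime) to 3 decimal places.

0.871

R₀ = Σ l(x) b_x:
  age 2: 0.91 × 0.0 = 0.0000
  age 3: 0.83 × 0.8 = 0.6640
  age 4: 0.69 × 0.3 = 0.2070
R₀ = 0.0000 + 0.6640 + 0.2070 = 0.8710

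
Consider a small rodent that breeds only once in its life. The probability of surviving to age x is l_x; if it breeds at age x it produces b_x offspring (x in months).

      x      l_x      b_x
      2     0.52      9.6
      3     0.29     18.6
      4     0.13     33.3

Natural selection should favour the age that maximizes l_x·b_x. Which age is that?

3

Expected offspring if breeding at age x = l_x × b_x:
  age 2: 0.52 × 9.6 = 4.992
  age 3: 0.29 × 18.6 = 5.394
  age 4: 0.13 × 33.3 = 4.329
Maximum at age 3 (5.394).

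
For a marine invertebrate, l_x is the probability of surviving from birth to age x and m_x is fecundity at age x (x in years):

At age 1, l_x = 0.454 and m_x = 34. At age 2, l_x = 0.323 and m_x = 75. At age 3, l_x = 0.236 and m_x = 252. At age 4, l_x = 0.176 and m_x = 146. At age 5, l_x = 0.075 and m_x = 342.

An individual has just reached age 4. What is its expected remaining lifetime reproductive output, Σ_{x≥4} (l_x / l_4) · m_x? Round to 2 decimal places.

l_4 = 0.176. Conditional survival from age 4 to x is l_x / l_4.
  x=4: (0.176/0.176) × 146 = 146.0000
  x=5: (0.075/0.176) × 342 = 145.7386
Sum = 146.0000 + 145.7386 = 291.7386

291.74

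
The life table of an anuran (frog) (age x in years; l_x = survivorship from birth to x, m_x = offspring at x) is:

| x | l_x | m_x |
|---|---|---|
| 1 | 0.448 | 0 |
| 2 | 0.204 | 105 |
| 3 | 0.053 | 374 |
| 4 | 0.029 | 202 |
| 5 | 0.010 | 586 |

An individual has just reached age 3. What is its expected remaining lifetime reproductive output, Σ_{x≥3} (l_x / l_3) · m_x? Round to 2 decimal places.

595.09

l_3 = 0.053. Conditional survival from age 3 to x is l_x / l_3.
  x=3: (0.053/0.053) × 374 = 374.0000
  x=4: (0.029/0.053) × 202 = 110.5283
  x=5: (0.010/0.053) × 586 = 110.5660
Sum = 374.0000 + 110.5283 + 110.5660 = 595.0943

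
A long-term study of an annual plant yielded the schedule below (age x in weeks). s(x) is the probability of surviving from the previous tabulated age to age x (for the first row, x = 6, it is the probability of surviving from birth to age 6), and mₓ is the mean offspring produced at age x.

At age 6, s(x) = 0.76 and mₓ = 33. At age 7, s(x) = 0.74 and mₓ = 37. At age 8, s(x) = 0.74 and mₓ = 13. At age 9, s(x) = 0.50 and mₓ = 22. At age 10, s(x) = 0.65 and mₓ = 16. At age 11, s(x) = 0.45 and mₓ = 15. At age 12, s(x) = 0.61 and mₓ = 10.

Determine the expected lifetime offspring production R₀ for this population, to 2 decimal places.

59.33

Survivorship from birth: l_x = s_6·s_7·…·s_x.
  l_6 = 0.76000
  l_7 = 0.56240
  l_8 = 0.41618
  l_9 = 0.20809
  l_10 = 0.13526
  l_11 = 0.06087
  l_12 = 0.03713
R₀ = Σ l_x mₓ:
  age 6: 0.76000 × 33 = 25.0800
  age 7: 0.56240 × 37 = 20.8088
  age 8: 0.41618 × 13 = 5.4103
  age 9: 0.20809 × 22 = 4.5780
  age 10: 0.13526 × 16 = 2.1642
  age 11: 0.06087 × 15 = 0.9131
  age 12: 0.03713 × 10 = 0.3713
R₀ = 25.0800 + 20.8088 + 5.4103 + 4.5780 + 2.1642 + 0.9131 + 0.3713 = 59.3256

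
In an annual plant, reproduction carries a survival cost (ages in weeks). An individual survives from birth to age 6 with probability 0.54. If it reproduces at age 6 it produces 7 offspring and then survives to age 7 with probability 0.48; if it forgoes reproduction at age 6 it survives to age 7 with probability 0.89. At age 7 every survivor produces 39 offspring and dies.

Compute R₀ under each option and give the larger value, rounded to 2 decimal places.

18.74

breed at age 6: R₀ = 0.54 × (7 + 0.48 × 39) = 0.54 × 25.7200 = 13.8888
delay to age 7: R₀ = 0.54 × (0.89 × 39) = 0.54 × 34.7100 = 18.7434
Higher: delay to age 7 (18.7434).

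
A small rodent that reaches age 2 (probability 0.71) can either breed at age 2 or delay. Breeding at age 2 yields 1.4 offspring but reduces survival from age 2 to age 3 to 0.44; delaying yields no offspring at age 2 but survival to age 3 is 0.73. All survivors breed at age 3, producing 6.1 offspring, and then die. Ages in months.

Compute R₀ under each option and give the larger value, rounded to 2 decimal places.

breed at age 2: R₀ = 0.71 × (1.4 + 0.44 × 6.1) = 0.71 × 4.0840 = 2.8996
delay to age 3: R₀ = 0.71 × (0.73 × 6.1) = 0.71 × 4.4530 = 3.1616
Higher: delay to age 3 (3.1616).

3.16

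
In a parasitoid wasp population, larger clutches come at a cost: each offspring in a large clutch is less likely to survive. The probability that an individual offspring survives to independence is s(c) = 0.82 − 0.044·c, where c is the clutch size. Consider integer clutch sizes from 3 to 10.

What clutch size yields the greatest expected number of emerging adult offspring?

9

Expected emerging adult offspring = c × s(c):
  c=3: 3 × 0.688 = 2.064
  c=4: 4 × 0.644 = 2.576
  c=5: 5 × 0.600 = 3.000
  c=6: 6 × 0.556 = 3.336
  c=7: 7 × 0.512 = 3.584
  c=8: 8 × 0.468 = 3.744
  c=9: 9 × 0.424 = 3.816
  c=10: 10 × 0.380 = 3.800
Maximum at c = 9 (3.816 emerging adult offspring).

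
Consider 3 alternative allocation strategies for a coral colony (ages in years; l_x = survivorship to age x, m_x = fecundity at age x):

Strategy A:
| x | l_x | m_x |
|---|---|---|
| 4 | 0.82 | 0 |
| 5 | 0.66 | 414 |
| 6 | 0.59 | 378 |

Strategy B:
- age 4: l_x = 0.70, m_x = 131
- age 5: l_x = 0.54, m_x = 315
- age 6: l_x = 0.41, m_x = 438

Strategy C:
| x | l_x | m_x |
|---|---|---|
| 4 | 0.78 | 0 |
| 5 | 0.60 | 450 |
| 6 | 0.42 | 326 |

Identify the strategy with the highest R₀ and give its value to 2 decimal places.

496.26

Strategy A: R₀ = 0.82×0 + 0.66×414 + 0.59×378 = 496.2600
Strategy B: R₀ = 0.70×131 + 0.54×315 + 0.41×438 = 441.3800
Strategy C: R₀ = 0.78×0 + 0.60×450 + 0.42×326 = 406.9200
Highest R₀: strategy A with 496.2600.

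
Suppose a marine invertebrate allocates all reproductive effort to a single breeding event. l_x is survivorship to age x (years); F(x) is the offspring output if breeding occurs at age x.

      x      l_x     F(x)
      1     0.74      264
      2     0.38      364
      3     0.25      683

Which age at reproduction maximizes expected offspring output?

Expected offspring if breeding at age x = l_x × F(x):
  age 1: 0.74 × 264 = 195.360
  age 2: 0.38 × 364 = 138.320
  age 3: 0.25 × 683 = 170.750
Maximum at age 1 (195.360).

1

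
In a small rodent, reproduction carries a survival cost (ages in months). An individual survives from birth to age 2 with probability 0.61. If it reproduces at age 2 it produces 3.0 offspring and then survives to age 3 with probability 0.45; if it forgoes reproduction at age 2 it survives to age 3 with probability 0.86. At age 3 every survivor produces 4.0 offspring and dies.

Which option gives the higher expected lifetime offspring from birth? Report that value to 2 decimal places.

2.93

breed at age 2: R₀ = 0.61 × (3.0 + 0.45 × 4.0) = 0.61 × 4.8000 = 2.9280
delay to age 3: R₀ = 0.61 × (0.86 × 4.0) = 0.61 × 3.4400 = 2.0984
Higher: breed at age 2 (2.9280).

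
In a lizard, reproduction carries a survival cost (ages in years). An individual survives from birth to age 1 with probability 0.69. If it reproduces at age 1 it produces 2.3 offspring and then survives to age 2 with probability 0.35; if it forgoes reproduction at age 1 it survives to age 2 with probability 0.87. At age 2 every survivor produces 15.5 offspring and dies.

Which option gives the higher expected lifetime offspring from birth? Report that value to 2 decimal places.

breed at age 1: R₀ = 0.69 × (2.3 + 0.35 × 15.5) = 0.69 × 7.7250 = 5.3302
delay to age 2: R₀ = 0.69 × (0.87 × 15.5) = 0.69 × 13.4850 = 9.3046
Higher: delay to age 2 (9.3046).

9.30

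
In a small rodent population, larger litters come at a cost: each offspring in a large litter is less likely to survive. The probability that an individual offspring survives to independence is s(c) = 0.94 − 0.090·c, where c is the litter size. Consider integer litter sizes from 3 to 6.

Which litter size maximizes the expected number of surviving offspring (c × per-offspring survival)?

5

Expected surviving offspring = c × s(c):
  c=3: 3 × 0.670 = 2.010
  c=4: 4 × 0.580 = 2.320
  c=5: 5 × 0.490 = 2.450
  c=6: 6 × 0.400 = 2.400
Maximum at c = 5 (2.450 surviving offspring).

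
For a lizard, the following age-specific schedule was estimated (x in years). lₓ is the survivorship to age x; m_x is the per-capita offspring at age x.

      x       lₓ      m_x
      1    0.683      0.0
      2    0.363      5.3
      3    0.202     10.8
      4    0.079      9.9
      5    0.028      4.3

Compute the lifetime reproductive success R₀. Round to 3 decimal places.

5.008

R₀ = Σ lₓ m_x:
  age 1: 0.683 × 0.0 = 0.0000
  age 2: 0.363 × 5.3 = 1.9239
  age 3: 0.202 × 10.8 = 2.1816
  age 4: 0.079 × 9.9 = 0.7821
  age 5: 0.028 × 4.3 = 0.1204
R₀ = 0.0000 + 1.9239 + 2.1816 + 0.7821 + 0.1204 = 5.0080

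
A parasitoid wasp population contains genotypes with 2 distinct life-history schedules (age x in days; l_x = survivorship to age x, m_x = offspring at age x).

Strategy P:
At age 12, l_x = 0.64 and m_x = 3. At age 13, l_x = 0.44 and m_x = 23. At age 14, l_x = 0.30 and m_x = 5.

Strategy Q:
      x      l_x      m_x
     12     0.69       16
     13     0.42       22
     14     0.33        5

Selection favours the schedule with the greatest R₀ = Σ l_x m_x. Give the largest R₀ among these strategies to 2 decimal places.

21.93

Strategy P: R₀ = 0.64×3 + 0.44×23 + 0.30×5 = 13.5400
Strategy Q: R₀ = 0.69×16 + 0.42×22 + 0.33×5 = 21.9300
Highest R₀: strategy Q with 21.9300.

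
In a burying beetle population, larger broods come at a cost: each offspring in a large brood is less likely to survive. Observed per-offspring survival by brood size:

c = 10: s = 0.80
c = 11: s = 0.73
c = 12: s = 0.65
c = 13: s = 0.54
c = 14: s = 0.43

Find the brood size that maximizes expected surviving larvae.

Expected surviving larvae = c × s(c):
  c=10: 10 × 0.80 = 8.000
  c=11: 11 × 0.73 = 8.030
  c=12: 12 × 0.65 = 7.800
  c=13: 13 × 0.54 = 7.020
  c=14: 14 × 0.43 = 6.020
Maximum at c = 11 (8.030 surviving larvae).

11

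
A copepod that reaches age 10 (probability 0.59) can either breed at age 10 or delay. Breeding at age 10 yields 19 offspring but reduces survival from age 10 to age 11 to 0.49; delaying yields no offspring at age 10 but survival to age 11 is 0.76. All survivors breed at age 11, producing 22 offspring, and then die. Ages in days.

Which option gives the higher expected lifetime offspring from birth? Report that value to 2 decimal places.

17.57

breed at age 10: R₀ = 0.59 × (19 + 0.49 × 22) = 0.59 × 29.7800 = 17.5702
delay to age 11: R₀ = 0.59 × (0.76 × 22) = 0.59 × 16.7200 = 9.8648
Higher: breed at age 10 (17.5702).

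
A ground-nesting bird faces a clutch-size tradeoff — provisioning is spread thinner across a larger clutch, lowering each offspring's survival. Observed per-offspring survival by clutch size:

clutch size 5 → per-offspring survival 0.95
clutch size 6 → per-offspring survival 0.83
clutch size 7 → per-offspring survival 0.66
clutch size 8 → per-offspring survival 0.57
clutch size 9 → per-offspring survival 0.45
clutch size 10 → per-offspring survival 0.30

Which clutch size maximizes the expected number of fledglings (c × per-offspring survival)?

6

Expected fledglings = c × s(c):
  c=5: 5 × 0.95 = 4.750
  c=6: 6 × 0.83 = 4.980
  c=7: 7 × 0.66 = 4.620
  c=8: 8 × 0.57 = 4.560
  c=9: 9 × 0.45 = 4.050
  c=10: 10 × 0.30 = 3.000
Maximum at c = 6 (4.980 fledglings).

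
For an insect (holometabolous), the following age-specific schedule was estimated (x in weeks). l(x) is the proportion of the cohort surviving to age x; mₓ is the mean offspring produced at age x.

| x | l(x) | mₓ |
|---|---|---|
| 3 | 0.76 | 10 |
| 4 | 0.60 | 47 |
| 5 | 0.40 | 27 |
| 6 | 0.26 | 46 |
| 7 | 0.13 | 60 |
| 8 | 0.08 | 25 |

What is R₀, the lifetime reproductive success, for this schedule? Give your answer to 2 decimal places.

68.36

R₀ = Σ l(x) mₓ:
  age 3: 0.76 × 10 = 7.6000
  age 4: 0.60 × 47 = 28.2000
  age 5: 0.40 × 27 = 10.8000
  age 6: 0.26 × 46 = 11.9600
  age 7: 0.13 × 60 = 7.8000
  age 8: 0.08 × 25 = 2.0000
R₀ = 7.6000 + 28.2000 + 10.8000 + 11.9600 + 7.8000 + 2.0000 = 68.3600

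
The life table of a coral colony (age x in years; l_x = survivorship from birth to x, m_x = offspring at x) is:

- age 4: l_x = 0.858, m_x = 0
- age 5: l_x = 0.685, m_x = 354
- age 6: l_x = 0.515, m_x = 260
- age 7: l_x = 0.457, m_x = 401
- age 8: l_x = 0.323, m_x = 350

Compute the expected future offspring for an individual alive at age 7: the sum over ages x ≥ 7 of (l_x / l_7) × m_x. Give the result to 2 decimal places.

648.37

l_7 = 0.457. Conditional survival from age 7 to x is l_x / l_7.
  x=7: (0.457/0.457) × 401 = 401.0000
  x=8: (0.323/0.457) × 350 = 247.3742
Sum = 401.0000 + 247.3742 = 648.3742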